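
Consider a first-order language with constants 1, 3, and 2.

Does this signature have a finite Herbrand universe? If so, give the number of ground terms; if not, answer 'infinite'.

3

There are no function symbols, so every ground term is one of the 3 constants.
The Herbrand universe is {1, 3, 2}, which is finite with 3 elements.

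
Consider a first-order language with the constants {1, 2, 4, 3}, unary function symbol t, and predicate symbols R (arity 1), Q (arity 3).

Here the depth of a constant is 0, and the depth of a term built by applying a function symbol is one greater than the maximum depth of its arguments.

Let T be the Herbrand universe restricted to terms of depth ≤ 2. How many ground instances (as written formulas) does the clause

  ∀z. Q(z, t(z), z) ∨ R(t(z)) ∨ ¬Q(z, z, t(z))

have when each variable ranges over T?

Ground terms of depth ≤ 2:
  Count level by level. With function symbols t/1, the terms of depth ≤ k are the 4 constants together with each function applied to depth-≤(k−1) tuples, so N_k = 4 + N_{k-1}.
  N_0 = 4
  N_1 = 4 + 4 = 8
  N_2 = 4 + 8 = 12
So there are 12 ground terms available for substitution.
The clause has 1 distinct variable (z), which appears in the body. In the free term algebra distinct substitutions yield syntactically distinct ground instances.
Number of ground instances = 12.

12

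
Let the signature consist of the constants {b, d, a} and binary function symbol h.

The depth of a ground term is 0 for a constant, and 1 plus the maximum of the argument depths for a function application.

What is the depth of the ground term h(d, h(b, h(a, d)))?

3

depth(h(a, d)) = 1 + max(0, 0) = 1
depth(h(b, h(a, d))) = 1 + max(0, 1) = 2
depth(h(d, h(b, h(a, d)))) = 1 + max(0, 2) = 3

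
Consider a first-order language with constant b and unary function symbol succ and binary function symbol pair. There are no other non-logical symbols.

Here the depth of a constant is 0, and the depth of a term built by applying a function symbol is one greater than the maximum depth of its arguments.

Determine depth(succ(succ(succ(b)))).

depth(succ(b)) = 1 + depth(b) = 1 + 0 = 1
depth(succ(succ(b))) = 1 + depth(succ(b)) = 1 + 1 = 2
depth(succ(succ(succ(b)))) = 1 + depth(succ(succ(b))) = 1 + 2 = 3

3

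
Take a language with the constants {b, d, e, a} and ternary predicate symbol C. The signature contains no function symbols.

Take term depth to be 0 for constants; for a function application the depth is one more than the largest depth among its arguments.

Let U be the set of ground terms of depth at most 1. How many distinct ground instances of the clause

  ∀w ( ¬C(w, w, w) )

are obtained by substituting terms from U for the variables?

4

Ground terms of depth ≤ 1:
  With no function symbols every ground term is a constant, so there are exactly 4 ground terms at every depth bound.
  N_0 = 4
  N_1 = 4
So there are 4 ground terms available for substitution.
The body mentions the single quantified variable w; since ground terms form a free algebra, no two substitutions collapse to the same formula.
Number of ground instances = 4.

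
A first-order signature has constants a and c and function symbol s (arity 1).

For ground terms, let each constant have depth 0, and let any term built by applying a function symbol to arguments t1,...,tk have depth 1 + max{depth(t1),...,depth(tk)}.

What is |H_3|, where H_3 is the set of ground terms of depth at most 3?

If N_k denotes the number of depth-≤k ground terms, the 2 constants give N_0 = 2, and each function symbol of arity r contributes N_{k-1}^r new terms at level k: N_k = 2 + N_{k-1}.
N_0 = 2
N_1 = 2 + 2 = 4
N_2 = 2 + 4 = 6
N_3 = 2 + 6 = 8
Explicitly: a, c, s(a), s(c), s(s(a)), s(s(c)), s(s(s(a))), s(s(s(c))).

8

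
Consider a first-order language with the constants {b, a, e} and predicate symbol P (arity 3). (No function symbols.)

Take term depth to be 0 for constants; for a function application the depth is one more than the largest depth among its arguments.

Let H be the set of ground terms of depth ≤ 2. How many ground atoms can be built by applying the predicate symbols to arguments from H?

First count ground terms of depth ≤ 2.
With no function symbols every ground term is a constant, so there are exactly 3 ground terms at every depth bound.
N_0 = 3
N_1 = 3
N_2 = 3
So |H| = 3.
For each predicate symbol, the number of ground atoms is |H| raised to its arity; summing:
  P: 3^3 = 27
Total ground atoms: 27.

27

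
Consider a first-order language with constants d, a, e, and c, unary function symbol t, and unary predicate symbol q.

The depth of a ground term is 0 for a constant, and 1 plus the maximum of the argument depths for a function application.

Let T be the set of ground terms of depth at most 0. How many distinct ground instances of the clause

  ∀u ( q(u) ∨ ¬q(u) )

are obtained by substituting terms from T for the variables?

4

Ground terms of depth ≤ 0:
  Write N_k for the number of ground terms of depth ≤ k. A term of depth ≤ k is either a constant or a function symbol applied to arguments of depth ≤ k−1, so N_k = 4 + N_{k-1}.
  N_0 = 4
  Explicitly: d, a, e, c.
So there are 4 ground terms available for substitution.
The body mentions the single quantified variable u; since ground terms form a free algebra, no two substitutions collapse to the same formula.
Number of ground instances = 4.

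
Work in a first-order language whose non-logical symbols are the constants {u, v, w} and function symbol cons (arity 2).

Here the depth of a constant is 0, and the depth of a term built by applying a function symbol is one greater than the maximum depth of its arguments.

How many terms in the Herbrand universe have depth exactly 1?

9

Count level by level. With function symbols cons/2, the terms of depth ≤ k are the 3 constants together with each function applied to depth-≤(k−1) tuples, so N_k = 3 + N_{k-1}^2.
N_0 = 3
N_1 = 3 + 3^2 = 12
Terms of depth exactly 1: N_1 − N_0 = 12 − 3 = 9.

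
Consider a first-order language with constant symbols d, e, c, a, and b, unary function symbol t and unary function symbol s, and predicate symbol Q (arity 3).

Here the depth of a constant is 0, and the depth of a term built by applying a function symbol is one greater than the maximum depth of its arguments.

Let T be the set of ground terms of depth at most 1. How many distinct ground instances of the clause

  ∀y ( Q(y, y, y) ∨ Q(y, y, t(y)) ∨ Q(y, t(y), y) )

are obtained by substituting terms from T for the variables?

Ground terms of depth ≤ 1:
  Count level by level. With function symbols t/1, s/1, the terms of depth ≤ k are the 5 constants together with each function applied to depth-≤(k−1) tuples, so N_k = 5 + N_{k-1} + N_{k-1}.
  N_0 = 5
  N_1 = 5 + 5 + 5 = 15
So there are 15 ground terms available for substitution.
The body mentions the single quantified variable y; since ground terms form a free algebra, no two substitutions collapse to the same formula.
Number of ground instances = 15.

15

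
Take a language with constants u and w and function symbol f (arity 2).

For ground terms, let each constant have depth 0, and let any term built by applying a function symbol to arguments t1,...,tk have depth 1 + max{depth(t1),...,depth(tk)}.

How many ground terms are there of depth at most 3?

Let N_k = |{terms of depth ≤ k}|. Then N_0 = 2 and N_k = 2 + N_{k-1}^2 for k ≥ 1 (one summand per function symbol, arity giving the exponent).
N_0 = 2
N_1 = 2 + 2^2 = 6
N_2 = 2 + 6^2 = 38
N_3 = 2 + 38^2 = 1446

1446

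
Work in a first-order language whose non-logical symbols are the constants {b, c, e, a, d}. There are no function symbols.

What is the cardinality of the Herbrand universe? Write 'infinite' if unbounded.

There are no function symbols, so every ground term is one of the 5 constants.
The Herbrand universe is {b, c, e, a, d}, which is finite with 5 elements.

5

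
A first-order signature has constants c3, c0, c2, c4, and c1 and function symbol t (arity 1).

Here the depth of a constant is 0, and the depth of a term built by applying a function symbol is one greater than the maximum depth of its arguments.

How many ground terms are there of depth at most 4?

If N_k denotes the number of depth-≤k ground terms, the 5 constants give N_0 = 5, and each function symbol of arity r contributes N_{k-1}^r new terms at level k: N_k = 5 + N_{k-1}.
N_0 = 5
N_1 = 5 + 5 = 10
N_2 = 5 + 10 = 15
N_3 = 5 + 15 = 20
N_4 = 5 + 20 = 25

25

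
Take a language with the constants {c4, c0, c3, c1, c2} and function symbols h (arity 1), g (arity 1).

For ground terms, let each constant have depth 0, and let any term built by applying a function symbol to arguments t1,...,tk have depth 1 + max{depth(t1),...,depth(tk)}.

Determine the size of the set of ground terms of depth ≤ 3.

Let N_k count ground terms of depth at most k. Each non-constant term of depth ≤ k is some function symbol applied to depth-≤(k−1) arguments, giving N_k = 5 + N_{k-1} + N_{k-1}.
N_0 = 5
N_1 = 5 + 5 + 5 = 15
N_2 = 5 + 15 + 15 = 35
N_3 = 5 + 35 + 35 = 75

75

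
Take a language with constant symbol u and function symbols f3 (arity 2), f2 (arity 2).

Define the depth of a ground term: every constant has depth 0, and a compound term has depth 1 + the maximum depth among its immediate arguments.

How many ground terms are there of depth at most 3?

723

Let N_k = |{terms of depth ≤ k}|. Then N_0 = 1 and N_k = 1 + N_{k-1}^2 + N_{k-1}^2 for k ≥ 1 (one summand per function symbol, arity giving the exponent).
N_0 = 1
N_1 = 1 + 1^2 + 1^2 = 3
N_2 = 1 + 3^2 + 3^2 = 19
N_3 = 1 + 19^2 + 19^2 = 723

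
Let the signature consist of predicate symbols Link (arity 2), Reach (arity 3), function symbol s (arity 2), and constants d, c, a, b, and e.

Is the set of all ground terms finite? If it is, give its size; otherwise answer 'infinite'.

The signature has at least one function symbol (s, arity 2) and at least one constant (d).
Iterating s gives infinitely many distinct ground terms: d, s(d, d), s(s(d, d), s(d, d)), ...
So the Herbrand universe is infinite.

infinite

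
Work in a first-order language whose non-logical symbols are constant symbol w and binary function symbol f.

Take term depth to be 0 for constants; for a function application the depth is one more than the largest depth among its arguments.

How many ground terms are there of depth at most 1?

2

Write N_k for the number of ground terms of depth ≤ k. A term of depth ≤ k is either a constant or a function symbol applied to arguments of depth ≤ k−1, so N_k = 1 + N_{k-1}^2.
N_0 = 1
N_1 = 1 + 1^2 = 2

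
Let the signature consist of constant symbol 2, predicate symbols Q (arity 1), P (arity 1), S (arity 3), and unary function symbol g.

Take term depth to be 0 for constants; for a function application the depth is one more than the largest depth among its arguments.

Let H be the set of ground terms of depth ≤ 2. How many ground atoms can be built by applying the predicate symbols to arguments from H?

First count ground terms of depth ≤ 2.
Write N_k for the number of ground terms of depth ≤ k. A term of depth ≤ k is either a constant or a function symbol applied to arguments of depth ≤ k−1, so N_k = 1 + N_{k-1}.
N_0 = 1
N_1 = 1 + 1 = 2
N_2 = 1 + 2 = 3
So |H| = 3.
For each predicate symbol, the number of ground atoms is |H| raised to its arity; summing:
  Q: 3;  P: 3;  S: 3^3 = 27
Total ground atoms: 3 + 3 + 27 = 33.

33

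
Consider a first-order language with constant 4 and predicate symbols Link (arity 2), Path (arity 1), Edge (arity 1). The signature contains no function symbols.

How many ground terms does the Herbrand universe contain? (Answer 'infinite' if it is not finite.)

1

There are no function symbols, so the only ground term is the single constant.
The Herbrand universe is {4}, finite with 1 element.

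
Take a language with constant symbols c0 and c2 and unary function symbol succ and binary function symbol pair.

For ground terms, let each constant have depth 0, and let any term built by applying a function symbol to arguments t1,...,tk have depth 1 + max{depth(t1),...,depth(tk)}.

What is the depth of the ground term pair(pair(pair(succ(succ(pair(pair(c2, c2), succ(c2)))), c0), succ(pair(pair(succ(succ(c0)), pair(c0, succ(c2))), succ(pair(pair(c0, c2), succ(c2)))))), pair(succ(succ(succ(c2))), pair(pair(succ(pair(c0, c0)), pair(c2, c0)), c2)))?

depth(pair(c2, c2)) = 1 + max(0, 0) = 1
depth(succ(c2)) = 1 + depth(c2) = 1 + 0 = 1
depth(pair(pair(c2, c2), succ(c2))) = 1 + max(1, 1) = 2
depth(succ(pair(pair(c2, c2), succ(c2)))) = 1 + depth(pair(pair(c2, c2), succ(c2))) = 1 + 2 = 3
depth(succ(succ(pair(pair(c2, c2), succ(c2))))) = 1 + depth(succ(pair(pair(c2, c2), succ(c2)))) = 1 + 3 = 4
depth(pair(succ(succ(pair(pair(c2, c2), succ(c2)))), c0)) = 1 + max(4, 0) = 5
depth(succ(c0)) = 1 + depth(c0) = 1 + 0 = 1
depth(succ(succ(c0))) = 1 + depth(succ(c0)) = 1 + 1 = 2
depth(pair(c0, succ(c2))) = 1 + max(0, 1) = 2
depth(pair(succ(succ(c0)), pair(c0, succ(c2)))) = 1 + max(2, 2) = 3
depth(pair(c0, c2)) = 1 + max(0, 0) = 1
depth(pair(pair(c0, c2), succ(c2))) = 1 + max(1, 1) = 2
depth(succ(pair(pair(c0, c2), succ(c2)))) = 1 + depth(pair(pair(c0, c2), succ(c2))) = 1 + 2 = 3
depth(pair(pair(succ(succ(c0)), pair(c0, succ(c2))), succ(pair(pair(c0, c2), succ(c2))))) = 1 + max(3, 3) = 4
depth(succ(pair(pair(succ(succ(c0)), pair(c0, succ(c2))), succ(pair(pair(c0, c2), succ(c2)))))) = 1 + depth(pair(pair(succ(succ(c0)), pair(c0, succ(c2))), succ(pair(pair(c0, c2), succ(c2))))) = 1 + 4 = 5
depth(pair(pair(succ(succ(pair(pair(c2, c2), succ(c2)))), c0), succ(pair(pair(succ(succ(c0)), pair(c0, succ(c2))), succ(pair(pair(c0, c2), succ(c2))))))) = 1 + max(5, 5) = 6
depth(succ(succ(c2))) = 1 + depth(succ(c2)) = 1 + 1 = 2
depth(succ(succ(succ(c2)))) = 1 + depth(succ(succ(c2))) = 1 + 2 = 3
depth(pair(c0, c0)) = 1 + max(0, 0) = 1
depth(succ(pair(c0, c0))) = 1 + depth(pair(c0, c0)) = 1 + 1 = 2
depth(pair(c2, c0)) = 1 + max(0, 0) = 1
depth(pair(succ(pair(c0, c0)), pair(c2, c0))) = 1 + max(2, 1) = 3
depth(pair(pair(succ(pair(c0, c0)), pair(c2, c0)), c2)) = 1 + max(3, 0) = 4
depth(pair(succ(succ(succ(c2))), pair(pair(succ(pair(c0, c0)), pair(c2, c0)), c2))) = 1 + max(3, 4) = 5
depth(pair(pair(pair(succ(succ(pair(pair(c2, c2), succ(c2)))), c0), succ(pair(pair(succ(succ(c0)), pair(c0, succ(c2))), succ(pair(pair(c0, c2), succ(c2)))))), pair(succ(succ(succ(c2))), pair(pair(succ(pair(c0, c0)), pair(c2, c0)), c2)))) = 1 + max(6, 5) = 7

7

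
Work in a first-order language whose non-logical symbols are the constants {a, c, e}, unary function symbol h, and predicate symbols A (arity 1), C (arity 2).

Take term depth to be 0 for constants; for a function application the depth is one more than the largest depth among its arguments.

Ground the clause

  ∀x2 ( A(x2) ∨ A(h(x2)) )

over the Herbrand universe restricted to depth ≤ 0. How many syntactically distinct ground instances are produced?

3

Ground terms of depth ≤ 0:
  Write N_k for the number of ground terms of depth ≤ k. A term of depth ≤ k is either a constant or a function symbol applied to arguments of depth ≤ k−1, so N_k = 3 + N_{k-1}.
  N_0 = 3
  Explicitly: a, c, e.
So there are 3 ground terms available for substitution.
The clause has 1 distinct variable (x2), which appears in the body. In the free term algebra distinct substitutions yield syntactically distinct ground instances.
Number of ground instances = 3.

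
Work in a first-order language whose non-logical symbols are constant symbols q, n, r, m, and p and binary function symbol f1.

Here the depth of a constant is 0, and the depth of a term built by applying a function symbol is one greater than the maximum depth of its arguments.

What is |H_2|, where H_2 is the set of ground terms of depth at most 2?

905

If N_k denotes the number of depth-≤k ground terms, the 5 constants give N_0 = 5, and each function symbol of arity r contributes N_{k-1}^r new terms at level k: N_k = 5 + N_{k-1}^2.
N_0 = 5
N_1 = 5 + 5^2 = 30
N_2 = 5 + 30^2 = 905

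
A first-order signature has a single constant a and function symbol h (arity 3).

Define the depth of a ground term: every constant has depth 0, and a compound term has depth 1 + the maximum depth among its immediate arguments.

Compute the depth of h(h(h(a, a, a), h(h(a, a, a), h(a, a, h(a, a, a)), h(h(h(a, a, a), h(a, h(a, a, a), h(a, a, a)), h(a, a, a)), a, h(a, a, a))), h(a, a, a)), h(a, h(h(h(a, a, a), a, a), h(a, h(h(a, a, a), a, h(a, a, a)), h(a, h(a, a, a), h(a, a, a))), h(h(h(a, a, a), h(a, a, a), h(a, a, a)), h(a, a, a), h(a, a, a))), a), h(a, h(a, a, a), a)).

7

depth(h(a, a, a)) = 1 + max(0, 0, 0) = 1
depth(h(a, a, h(a, a, a))) = 1 + max(0, 0, 1) = 2
depth(h(a, h(a, a, a), h(a, a, a))) = 1 + max(0, 1, 1) = 2
depth(h(h(a, a, a), h(a, h(a, a, a), h(a, a, a)), h(a, a, a))) = 1 + max(1, 2, 1) = 3
depth(h(h(h(a, a, a), h(a, h(a, a, a), h(a, a, a)), h(a, a, a)), a, h(a, a, a))) = 1 + max(3, 0, 1) = 4
depth(h(h(a, a, a), h(a, a, h(a, a, a)), h(h(h(a, a, a), h(a, h(a, a, a), h(a, a, a)), h(a, a, a)), a, h(a, a, a)))) = 1 + max(1, 2, 4) = 5
depth(h(h(a, a, a), h(h(a, a, a), h(a, a, h(a, a, a)), h(h(h(a, a, a), h(a, h(a, a, a), h(a, a, a)), h(a, a, a)), a, h(a, a, a))), h(a, a, a))) = 1 + max(1, 5, 1) = 6
depth(h(h(a, a, a), a, a)) = 1 + max(1, 0, 0) = 2
depth(h(h(a, a, a), a, h(a, a, a))) = 1 + max(1, 0, 1) = 2
depth(h(a, h(h(a, a, a), a, h(a, a, a)), h(a, h(a, a, a), h(a, a, a)))) = 1 + max(0, 2, 2) = 3
depth(h(h(a, a, a), h(a, a, a), h(a, a, a))) = 1 + max(1, 1, 1) = 2
depth(h(h(h(a, a, a), h(a, a, a), h(a, a, a)), h(a, a, a), h(a, a, a))) = 1 + max(2, 1, 1) = 3
depth(h(h(h(a, a, a), a, a), h(a, h(h(a, a, a), a, h(a, a, a)), h(a, h(a, a, a), h(a, a, a))), h(h(h(a, a, a), h(a, a, a), h(a, a, a)), h(a, a, a), h(a, a, a)))) = 1 + max(2, 3, 3) = 4
depth(h(a, h(h(h(a, a, a), a, a), h(a, h(h(a, a, a), a, h(a, a, a)), h(a, h(a, a, a), h(a, a, a))), h(h(h(a, a, a), h(a, a, a), h(a, a, a)), h(a, a, a), h(a, a, a))), a)) = 1 + max(0, 4, 0) = 5
depth(h(a, h(a, a, a), a)) = 1 + max(0, 1, 0) = 2
depth(h(h(h(a, a, a), h(h(a, a, a), h(a, a, h(a, a, a)), h(h(h(a, a, a), h(a, h(a, a, a), h(a, a, a)), h(a, a, a)), a, h(a, a, a))), h(a, a, a)), h(a, h(h(h(a, a, a), a, a), h(a, h(h(a, a, a), a, h(a, a, a)), h(a, h(a, a, a), h(a, a, a))), h(h(h(a, a, a), h(a, a, a), h(a, a, a)), h(a, a, a), h(a, a, a))), a), h(a, h(a, a, a), a))) = 1 + max(6, 5, 2) = 7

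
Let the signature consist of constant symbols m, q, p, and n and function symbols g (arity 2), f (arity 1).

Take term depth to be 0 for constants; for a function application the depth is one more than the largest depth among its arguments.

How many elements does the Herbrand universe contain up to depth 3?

Count level by level. With function symbols g/2, f/1, the terms of depth ≤ k are the 4 constants together with each function applied to depth-≤(k−1) tuples, so N_k = 4 + N_{k-1}^2 + N_{k-1}.
N_0 = 4
N_1 = 4 + 4^2 + 4 = 24
N_2 = 4 + 24^2 + 24 = 604
N_3 = 4 + 604^2 + 604 = 365424

365424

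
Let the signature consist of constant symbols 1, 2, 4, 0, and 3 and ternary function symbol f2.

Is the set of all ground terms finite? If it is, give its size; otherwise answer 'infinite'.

infinite

The signature has at least one function symbol (f2, arity 3) and at least one constant (1).
Iterating f2 gives infinitely many distinct ground terms: 1, f2(1, 1, 1), f2(f2(1, 1, 1), f2(1, 1, 1), f2(1, 1, 1)), ...
So the Herbrand universe is infinite.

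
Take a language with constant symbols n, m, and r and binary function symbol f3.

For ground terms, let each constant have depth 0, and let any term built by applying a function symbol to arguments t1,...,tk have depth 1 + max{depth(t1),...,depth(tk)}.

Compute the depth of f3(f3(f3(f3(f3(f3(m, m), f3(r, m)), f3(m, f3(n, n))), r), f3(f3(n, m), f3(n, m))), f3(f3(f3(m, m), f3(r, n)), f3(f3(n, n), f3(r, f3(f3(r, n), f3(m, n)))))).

6

depth(f3(m, m)) = 1 + max(0, 0) = 1
depth(f3(r, m)) = 1 + max(0, 0) = 1
depth(f3(f3(m, m), f3(r, m))) = 1 + max(1, 1) = 2
depth(f3(n, n)) = 1 + max(0, 0) = 1
depth(f3(m, f3(n, n))) = 1 + max(0, 1) = 2
depth(f3(f3(f3(m, m), f3(r, m)), f3(m, f3(n, n)))) = 1 + max(2, 2) = 3
depth(f3(f3(f3(f3(m, m), f3(r, m)), f3(m, f3(n, n))), r)) = 1 + max(3, 0) = 4
depth(f3(n, m)) = 1 + max(0, 0) = 1
depth(f3(f3(n, m), f3(n, m))) = 1 + max(1, 1) = 2
depth(f3(f3(f3(f3(f3(m, m), f3(r, m)), f3(m, f3(n, n))), r), f3(f3(n, m), f3(n, m)))) = 1 + max(4, 2) = 5
depth(f3(r, n)) = 1 + max(0, 0) = 1
depth(f3(f3(m, m), f3(r, n))) = 1 + max(1, 1) = 2
depth(f3(m, n)) = 1 + max(0, 0) = 1
depth(f3(f3(r, n), f3(m, n))) = 1 + max(1, 1) = 2
depth(f3(r, f3(f3(r, n), f3(m, n)))) = 1 + max(0, 2) = 3
depth(f3(f3(n, n), f3(r, f3(f3(r, n), f3(m, n))))) = 1 + max(1, 3) = 4
depth(f3(f3(f3(m, m), f3(r, n)), f3(f3(n, n), f3(r, f3(f3(r, n), f3(m, n)))))) = 1 + max(2, 4) = 5
depth(f3(f3(f3(f3(f3(f3(m, m), f3(r, m)), f3(m, f3(n, n))), r), f3(f3(n, m), f3(n, m))), f3(f3(f3(m, m), f3(r, n)), f3(f3(n, n), f3(r, f3(f3(r, n), f3(m, n))))))) = 1 + max(5, 5) = 6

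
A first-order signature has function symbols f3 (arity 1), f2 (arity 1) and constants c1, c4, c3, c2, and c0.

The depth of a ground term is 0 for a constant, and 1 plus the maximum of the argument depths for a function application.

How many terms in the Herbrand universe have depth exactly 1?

Let N_k = |{terms of depth ≤ k}|. Then N_0 = 5 and N_k = 5 + N_{k-1} + N_{k-1} for k ≥ 1 (one summand per function symbol, arity giving the exponent).
N_0 = 5
N_1 = 5 + 5 + 5 = 15
Terms of depth exactly 1: N_1 − N_0 = 15 − 5 = 10.

10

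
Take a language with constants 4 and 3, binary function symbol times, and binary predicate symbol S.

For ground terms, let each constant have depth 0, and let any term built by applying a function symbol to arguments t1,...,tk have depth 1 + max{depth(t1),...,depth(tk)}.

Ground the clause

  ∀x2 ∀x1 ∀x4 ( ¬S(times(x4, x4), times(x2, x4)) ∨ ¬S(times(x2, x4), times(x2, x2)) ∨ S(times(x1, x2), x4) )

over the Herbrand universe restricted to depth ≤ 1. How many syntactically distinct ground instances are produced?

Ground terms of depth ≤ 1:
  Let N_k count ground terms of depth at most k. Each non-constant term of depth ≤ k is some function symbol applied to depth-≤(k−1) arguments, giving N_k = 2 + N_{k-1}^2.
  N_0 = 2
  N_1 = 2 + 2^2 = 6
So there are 6 ground terms available for substitution.
The body mentions every one of the 3 quantified variables; since ground terms form a free algebra, no two substitutions collapse to the same formula.
Number of ground instances = 6^3 = 216.

216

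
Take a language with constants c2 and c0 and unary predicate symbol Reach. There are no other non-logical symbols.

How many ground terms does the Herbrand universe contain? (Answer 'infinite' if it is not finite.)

2

There are no function symbols, so every ground term is one of the 2 constants.
The Herbrand universe is {c2, c0}, which is finite with 2 elements.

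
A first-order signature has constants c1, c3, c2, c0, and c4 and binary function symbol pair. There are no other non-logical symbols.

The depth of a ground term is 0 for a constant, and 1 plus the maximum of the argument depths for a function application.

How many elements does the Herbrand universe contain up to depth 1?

30

Let N_k count ground terms of depth at most k. Each non-constant term of depth ≤ k is some function symbol applied to depth-≤(k−1) arguments, giving N_k = 5 + N_{k-1}^2.
N_0 = 5
N_1 = 5 + 5^2 = 30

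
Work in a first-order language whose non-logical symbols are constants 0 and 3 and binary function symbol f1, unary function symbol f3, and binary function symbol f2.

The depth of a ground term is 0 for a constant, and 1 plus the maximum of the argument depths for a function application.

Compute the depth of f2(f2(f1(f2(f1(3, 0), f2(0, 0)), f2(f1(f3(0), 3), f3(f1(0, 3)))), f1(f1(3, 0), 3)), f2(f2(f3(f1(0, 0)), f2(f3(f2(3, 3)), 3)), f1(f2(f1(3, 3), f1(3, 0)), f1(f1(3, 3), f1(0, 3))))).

depth(f1(3, 0)) = 1 + max(0, 0) = 1
depth(f2(0, 0)) = 1 + max(0, 0) = 1
depth(f2(f1(3, 0), f2(0, 0))) = 1 + max(1, 1) = 2
depth(f3(0)) = 1 + depth(0) = 1 + 0 = 1
depth(f1(f3(0), 3)) = 1 + max(1, 0) = 2
depth(f1(0, 3)) = 1 + max(0, 0) = 1
depth(f3(f1(0, 3))) = 1 + depth(f1(0, 3)) = 1 + 1 = 2
depth(f2(f1(f3(0), 3), f3(f1(0, 3)))) = 1 + max(2, 2) = 3
depth(f1(f2(f1(3, 0), f2(0, 0)), f2(f1(f3(0), 3), f3(f1(0, 3))))) = 1 + max(2, 3) = 4
depth(f1(f1(3, 0), 3)) = 1 + max(1, 0) = 2
depth(f2(f1(f2(f1(3, 0), f2(0, 0)), f2(f1(f3(0), 3), f3(f1(0, 3)))), f1(f1(3, 0), 3))) = 1 + max(4, 2) = 5
depth(f1(0, 0)) = 1 + max(0, 0) = 1
depth(f3(f1(0, 0))) = 1 + depth(f1(0, 0)) = 1 + 1 = 2
depth(f2(3, 3)) = 1 + max(0, 0) = 1
depth(f3(f2(3, 3))) = 1 + depth(f2(3, 3)) = 1 + 1 = 2
depth(f2(f3(f2(3, 3)), 3)) = 1 + max(2, 0) = 3
depth(f2(f3(f1(0, 0)), f2(f3(f2(3, 3)), 3))) = 1 + max(2, 3) = 4
depth(f1(3, 3)) = 1 + max(0, 0) = 1
depth(f2(f1(3, 3), f1(3, 0))) = 1 + max(1, 1) = 2
depth(f1(f1(3, 3), f1(0, 3))) = 1 + max(1, 1) = 2
depth(f1(f2(f1(3, 3), f1(3, 0)), f1(f1(3, 3), f1(0, 3)))) = 1 + max(2, 2) = 3
depth(f2(f2(f3(f1(0, 0)), f2(f3(f2(3, 3)), 3)), f1(f2(f1(3, 3), f1(3, 0)), f1(f1(3, 3), f1(0, 3))))) = 1 + max(4, 3) = 5
depth(f2(f2(f1(f2(f1(3, 0), f2(0, 0)), f2(f1(f3(0), 3), f3(f1(0, 3)))), f1(f1(3, 0), 3)), f2(f2(f3(f1(0, 0)), f2(f3(f2(3, 3)), 3)), f1(f2(f1(3, 3), f1(3, 0)), f1(f1(3, 3), f1(0, 3)))))) = 1 + max(5, 5) = 6

6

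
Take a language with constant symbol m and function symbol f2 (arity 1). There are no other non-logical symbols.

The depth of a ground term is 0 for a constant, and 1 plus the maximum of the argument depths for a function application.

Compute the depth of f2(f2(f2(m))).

3

depth(f2(m)) = 1 + depth(m) = 1 + 0 = 1
depth(f2(f2(m))) = 1 + depth(f2(m)) = 1 + 1 = 2
depth(f2(f2(f2(m)))) = 1 + depth(f2(f2(m))) = 1 + 2 = 3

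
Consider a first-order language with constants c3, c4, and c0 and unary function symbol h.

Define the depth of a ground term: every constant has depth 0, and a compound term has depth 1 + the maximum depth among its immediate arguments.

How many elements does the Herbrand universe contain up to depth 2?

Let N_k = |{terms of depth ≤ k}|. Then N_0 = 3 and N_k = 3 + N_{k-1} for k ≥ 1 (one summand per function symbol, arity giving the exponent).
N_0 = 3
N_1 = 3 + 3 = 6
N_2 = 3 + 6 = 9
Explicitly: c3, c4, c0, h(c3), h(c4), h(c0), h(h(c3)), h(h(c4)), h(h(c0)).

9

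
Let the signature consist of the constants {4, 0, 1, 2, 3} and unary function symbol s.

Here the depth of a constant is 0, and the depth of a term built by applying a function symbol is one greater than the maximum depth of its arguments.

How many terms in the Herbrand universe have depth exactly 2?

Count level by level. With function symbols s/1, the terms of depth ≤ k are the 5 constants together with each function applied to depth-≤(k−1) tuples, so N_k = 5 + N_{k-1}.
N_0 = 5
N_1 = 5 + 5 = 10
N_2 = 5 + 10 = 15
Terms of depth exactly 2: N_2 − N_1 = 15 − 10 = 5.

5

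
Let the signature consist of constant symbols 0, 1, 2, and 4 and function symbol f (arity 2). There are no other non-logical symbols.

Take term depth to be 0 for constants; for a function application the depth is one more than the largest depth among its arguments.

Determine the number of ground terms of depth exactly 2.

384

Write N_k for the number of ground terms of depth ≤ k. A term of depth ≤ k is either a constant or a function symbol applied to arguments of depth ≤ k−1, so N_k = 4 + N_{k-1}^2.
N_0 = 4
N_1 = 4 + 4^2 = 20
N_2 = 4 + 20^2 = 404
Terms of depth exactly 2: N_2 − N_1 = 404 − 20 = 384.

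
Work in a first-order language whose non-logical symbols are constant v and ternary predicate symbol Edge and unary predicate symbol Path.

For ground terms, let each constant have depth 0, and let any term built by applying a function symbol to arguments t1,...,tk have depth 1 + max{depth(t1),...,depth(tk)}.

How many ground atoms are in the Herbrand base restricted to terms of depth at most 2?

First count ground terms of depth ≤ 2.
With no function symbols every ground term is a constant, so there is exactly 1 ground term at every depth bound.
N_0 = 1
N_1 = 1
N_2 = 1
Explicitly: v.
So |H| = 1.
Ground atoms are formed by filling each argument slot of a predicate with a term from H, so an r-ary predicate gives |H|^r atoms:
  Edge: 1^3 = 1;  Path: 1
Total ground atoms: 1 + 1 = 2.

2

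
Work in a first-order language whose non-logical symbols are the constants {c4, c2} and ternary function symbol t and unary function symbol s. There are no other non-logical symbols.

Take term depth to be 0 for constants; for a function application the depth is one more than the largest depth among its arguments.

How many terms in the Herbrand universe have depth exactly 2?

1730

If N_k denotes the number of depth-≤k ground terms, the 2 constants give N_0 = 2, and each function symbol of arity r contributes N_{k-1}^r new terms at level k: N_k = 2 + N_{k-1}^3 + N_{k-1}.
N_0 = 2
N_1 = 2 + 2^3 + 2 = 12
N_2 = 2 + 12^3 + 12 = 1742
Terms of depth exactly 2: N_2 − N_1 = 1742 − 12 = 1730.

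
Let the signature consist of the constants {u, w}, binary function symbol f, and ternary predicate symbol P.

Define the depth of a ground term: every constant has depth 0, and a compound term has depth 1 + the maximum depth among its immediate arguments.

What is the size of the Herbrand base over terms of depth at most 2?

54872

First count ground terms of depth ≤ 2.
Let N_k = |{terms of depth ≤ k}|. Then N_0 = 2 and N_k = 2 + N_{k-1}^2 for k ≥ 1 (one summand per function symbol, arity giving the exponent).
N_0 = 2
N_1 = 2 + 2^2 = 6
N_2 = 2 + 6^2 = 38
So |H| = 38.
For each predicate symbol, the number of ground atoms is |H| raised to its arity; summing:
  P: 38^3 = 54872
Total ground atoms: 54872.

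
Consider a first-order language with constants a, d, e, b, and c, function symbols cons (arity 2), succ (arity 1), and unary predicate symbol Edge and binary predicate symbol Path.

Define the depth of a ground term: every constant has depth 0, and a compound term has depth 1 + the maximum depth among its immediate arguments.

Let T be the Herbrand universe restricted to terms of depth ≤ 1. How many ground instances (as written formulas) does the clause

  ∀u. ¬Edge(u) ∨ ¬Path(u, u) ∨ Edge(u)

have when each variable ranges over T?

Ground terms of depth ≤ 1:
  Let N_k = |{terms of depth ≤ k}|. Then N_0 = 5 and N_k = 5 + N_{k-1}^2 + N_{k-1} for k ≥ 1 (one summand per function symbol, arity giving the exponent).
  N_0 = 5
  N_1 = 5 + 5^2 + 5 = 35
So there are 35 ground terms available for substitution.
The body mentions the single quantified variable u; since ground terms form a free algebra, no two substitutions collapse to the same formula.
Number of ground instances = 35.

35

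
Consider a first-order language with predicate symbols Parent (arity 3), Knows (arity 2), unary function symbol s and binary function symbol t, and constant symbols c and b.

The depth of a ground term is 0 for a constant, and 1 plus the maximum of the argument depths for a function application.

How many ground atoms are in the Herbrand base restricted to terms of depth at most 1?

First count ground terms of depth ≤ 1.
Let N_k = |{terms of depth ≤ k}|. Then N_0 = 2 and N_k = 2 + N_{k-1} + N_{k-1}^2 for k ≥ 1 (one summand per function symbol, arity giving the exponent).
N_0 = 2
N_1 = 2 + 2 + 2^2 = 8
So |H| = 8.
Each predicate of arity r yields |H|^r ground atoms (one per choice of an r-tuple from H):
  Parent: 8^3 = 512;  Knows: 8^2 = 64
Total ground atoms: 512 + 64 = 576.

576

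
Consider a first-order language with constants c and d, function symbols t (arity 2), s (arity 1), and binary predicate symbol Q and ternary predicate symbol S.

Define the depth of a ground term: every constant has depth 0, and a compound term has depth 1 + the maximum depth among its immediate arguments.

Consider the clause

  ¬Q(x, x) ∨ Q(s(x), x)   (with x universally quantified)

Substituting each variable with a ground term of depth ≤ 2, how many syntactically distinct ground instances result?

Ground terms of depth ≤ 2:
  Write N_k for the number of ground terms of depth ≤ k. A term of depth ≤ k is either a constant or a function symbol applied to arguments of depth ≤ k−1, so N_k = 2 + N_{k-1}^2 + N_{k-1}.
  N_0 = 2
  N_1 = 2 + 2^2 + 2 = 8
  N_2 = 2 + 8^2 + 8 = 74
So there are 74 ground terms available for substitution.
There is 1 variable to instantiate (x),  occurring in at least one literal, so different choices give different ground instances.
Number of ground instances = 74.

74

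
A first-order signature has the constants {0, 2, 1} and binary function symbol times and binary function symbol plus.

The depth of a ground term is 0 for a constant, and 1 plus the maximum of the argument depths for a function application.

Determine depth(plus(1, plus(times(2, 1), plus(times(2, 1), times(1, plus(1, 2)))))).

5

depth(times(2, 1)) = 1 + max(0, 0) = 1
depth(plus(1, 2)) = 1 + max(0, 0) = 1
depth(times(1, plus(1, 2))) = 1 + max(0, 1) = 2
depth(plus(times(2, 1), times(1, plus(1, 2)))) = 1 + max(1, 2) = 3
depth(plus(times(2, 1), plus(times(2, 1), times(1, plus(1, 2))))) = 1 + max(1, 3) = 4
depth(plus(1, plus(times(2, 1), plus(times(2, 1), times(1, plus(1, 2)))))) = 1 + max(0, 4) = 5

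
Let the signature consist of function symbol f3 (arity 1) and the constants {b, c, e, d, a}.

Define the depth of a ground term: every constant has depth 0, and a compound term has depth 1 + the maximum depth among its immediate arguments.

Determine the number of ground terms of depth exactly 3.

5

Let N_k count ground terms of depth at most k. Each non-constant term of depth ≤ k is some function symbol applied to depth-≤(k−1) arguments, giving N_k = 5 + N_{k-1}.
N_0 = 5
N_1 = 5 + 5 = 10
N_2 = 5 + 10 = 15
N_3 = 5 + 15 = 20
Terms of depth exactly 3: N_3 − N_2 = 20 − 15 = 5.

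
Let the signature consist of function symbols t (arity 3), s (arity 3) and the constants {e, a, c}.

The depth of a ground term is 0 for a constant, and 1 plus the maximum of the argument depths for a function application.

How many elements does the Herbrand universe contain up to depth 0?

3

Count level by level. With function symbols t/3, s/3, the terms of depth ≤ k are the 3 constants together with each function applied to depth-≤(k−1) tuples, so N_k = 3 + N_{k-1}^3 + N_{k-1}^3.
N_0 = 3
Explicitly: e, a, c.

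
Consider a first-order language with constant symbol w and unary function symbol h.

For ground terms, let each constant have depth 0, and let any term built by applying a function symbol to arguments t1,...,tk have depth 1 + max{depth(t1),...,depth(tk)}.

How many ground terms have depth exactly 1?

1

If N_k denotes the number of depth-≤k ground terms, the 1 constant gives N_0 = 1, and each function symbol of arity r contributes N_{k-1}^r new terms at level k: N_k = 1 + N_{k-1}.
N_0 = 1
N_1 = 1 + 1 = 2
Terms of depth exactly 1: N_1 − N_0 = 2 − 1 = 1.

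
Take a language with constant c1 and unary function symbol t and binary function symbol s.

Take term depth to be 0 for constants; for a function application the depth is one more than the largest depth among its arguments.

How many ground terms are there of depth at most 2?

Write N_k for the number of ground terms of depth ≤ k. A term of depth ≤ k is either a constant or a function symbol applied to arguments of depth ≤ k−1, so N_k = 1 + N_{k-1} + N_{k-1}^2.
N_0 = 1
N_1 = 1 + 1 + 1^2 = 3
N_2 = 1 + 3 + 3^2 = 13

13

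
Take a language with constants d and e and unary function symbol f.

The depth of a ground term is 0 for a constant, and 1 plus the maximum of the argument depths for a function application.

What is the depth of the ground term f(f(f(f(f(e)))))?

5

depth(f(e)) = 1 + depth(e) = 1 + 0 = 1
depth(f(f(e))) = 1 + depth(f(e)) = 1 + 1 = 2
depth(f(f(f(e)))) = 1 + depth(f(f(e))) = 1 + 2 = 3
depth(f(f(f(f(e))))) = 1 + depth(f(f(f(e)))) = 1 + 3 = 4
depth(f(f(f(f(f(e)))))) = 1 + depth(f(f(f(f(e))))) = 1 + 4 = 5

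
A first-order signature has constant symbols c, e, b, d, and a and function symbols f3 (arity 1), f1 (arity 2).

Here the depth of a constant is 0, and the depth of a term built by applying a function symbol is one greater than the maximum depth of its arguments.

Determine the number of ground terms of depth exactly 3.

1600230

If N_k denotes the number of depth-≤k ground terms, the 5 constants give N_0 = 5, and each function symbol of arity r contributes N_{k-1}^r new terms at level k: N_k = 5 + N_{k-1} + N_{k-1}^2.
N_0 = 5
N_1 = 5 + 5 + 5^2 = 35
N_2 = 5 + 35 + 35^2 = 1265
N_3 = 5 + 1265 + 1265^2 = 1601495
Terms of depth exactly 3: N_3 − N_2 = 1601495 − 1265 = 1600230.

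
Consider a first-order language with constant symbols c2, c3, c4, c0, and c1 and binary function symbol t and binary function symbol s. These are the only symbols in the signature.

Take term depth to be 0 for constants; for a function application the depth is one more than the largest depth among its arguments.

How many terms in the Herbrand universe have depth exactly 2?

6000

Let N_k = |{terms of depth ≤ k}|. Then N_0 = 5 and N_k = 5 + N_{k-1}^2 + N_{k-1}^2 for k ≥ 1 (one summand per function symbol, arity giving the exponent).
N_0 = 5
N_1 = 5 + 5^2 + 5^2 = 55
N_2 = 5 + 55^2 + 55^2 = 6055
Terms of depth exactly 2: N_2 − N_1 = 6055 − 55 = 6000.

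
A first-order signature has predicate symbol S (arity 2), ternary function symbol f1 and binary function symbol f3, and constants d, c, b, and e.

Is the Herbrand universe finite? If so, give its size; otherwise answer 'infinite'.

The signature has at least one function symbol (f1, arity 3) and at least one constant (d).
Iterating f1 gives infinitely many distinct ground terms: d, f1(d, d, d), f1(f1(d, d, d), f1(d, d, d), f1(d, d, d)), ...
So the Herbrand universe is infinite.

infinite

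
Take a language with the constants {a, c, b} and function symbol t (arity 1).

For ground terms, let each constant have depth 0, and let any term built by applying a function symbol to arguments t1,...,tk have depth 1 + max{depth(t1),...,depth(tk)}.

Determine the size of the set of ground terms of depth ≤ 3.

Let N_k = |{terms of depth ≤ k}|. Then N_0 = 3 and N_k = 3 + N_{k-1} for k ≥ 1 (one summand per function symbol, arity giving the exponent).
N_0 = 3
N_1 = 3 + 3 = 6
N_2 = 3 + 6 = 9
N_3 = 3 + 9 = 12

12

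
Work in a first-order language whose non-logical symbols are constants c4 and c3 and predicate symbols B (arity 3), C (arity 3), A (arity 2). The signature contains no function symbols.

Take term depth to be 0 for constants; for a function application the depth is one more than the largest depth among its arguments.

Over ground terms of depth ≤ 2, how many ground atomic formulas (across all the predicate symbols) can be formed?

20

First count ground terms of depth ≤ 2.
With no function symbols every ground term is a constant, so there are exactly 2 ground terms at every depth bound.
N_0 = 2
N_1 = 2
N_2 = 2
So |H| = 2.
Ground atoms are formed by filling each argument slot of a predicate with a term from H, so an r-ary predicate gives |H|^r atoms:
  B: 2^3 = 8;  C: 2^3 = 8;  A: 2^2 = 4
Total ground atoms: 8 + 8 + 4 = 20.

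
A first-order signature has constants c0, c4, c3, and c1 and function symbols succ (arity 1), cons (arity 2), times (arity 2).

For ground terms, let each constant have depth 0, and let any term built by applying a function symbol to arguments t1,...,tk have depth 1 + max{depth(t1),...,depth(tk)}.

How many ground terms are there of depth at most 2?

3244

Write N_k for the number of ground terms of depth ≤ k. A term of depth ≤ k is either a constant or a function symbol applied to arguments of depth ≤ k−1, so N_k = 4 + N_{k-1} + N_{k-1}^2 + N_{k-1}^2.
N_0 = 4
N_1 = 4 + 4 + 4^2 + 4^2 = 40
N_2 = 4 + 40 + 40^2 + 40^2 = 3244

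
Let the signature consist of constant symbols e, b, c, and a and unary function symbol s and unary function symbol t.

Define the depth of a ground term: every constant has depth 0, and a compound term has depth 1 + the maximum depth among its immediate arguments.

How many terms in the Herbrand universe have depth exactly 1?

Write N_k for the number of ground terms of depth ≤ k. A term of depth ≤ k is either a constant or a function symbol applied to arguments of depth ≤ k−1, so N_k = 4 + N_{k-1} + N_{k-1}.
N_0 = 4
N_1 = 4 + 4 + 4 = 12
Terms of depth exactly 1: N_1 − N_0 = 12 − 4 = 8.

8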